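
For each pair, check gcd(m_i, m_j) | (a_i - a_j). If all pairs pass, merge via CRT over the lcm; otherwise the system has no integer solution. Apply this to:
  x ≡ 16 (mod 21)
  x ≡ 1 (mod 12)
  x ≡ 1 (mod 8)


Moduli 21, 12, 8 are not pairwise coprime, so CRT works modulo lcm(m_i) when all pairwise compatibility conditions hold.
Pairwise compatibility: gcd(m_i, m_j) must divide a_i - a_j for every pair.
Merge one congruence at a time:
  Start: x ≡ 16 (mod 21).
  Combine with x ≡ 1 (mod 12): gcd(21, 12) = 3; 1 - 16 = -15, which IS divisible by 3, so compatible.
    Write x = 16 + 21·t and substitute into x ≡ 1 (mod 12): 21·t ≡ 1 − 16 = -15 (mod 12).
    Divide the congruence (and modulus) by g = 3: 7·t ≡ -5 (mod 4).
    Reduce coefficients mod 4: 3·t ≡ 3 (mod 4).
    The inverse of 3 mod 4 is 3 (since 3·3 = 9 = 2·4 + 1), so t ≡ 3·3 = 9 ≡ 1 (mod 4).
    Then x = 16 + 21·1 = 37, valid modulo lcm(21, 12) = 84: x ≡ 37 (mod 84).
  Combine with x ≡ 1 (mod 8): gcd(84, 8) = 4; 1 - 37 = -36, which IS divisible by 4, so compatible.
    Write x = 37 + 84·t and substitute into x ≡ 1 (mod 8): 84·t ≡ 1 − 37 = -36 (mod 8).
    Divide the congruence (and modulus) by g = 4: 21·t ≡ -9 (mod 2).
    Reduce coefficients mod 2: 1·t ≡ 1 (mod 2).
    So t ≡ 1 (mod 2).
    Then x = 37 + 84·1 = 121, valid modulo lcm(84, 8) = 168: x ≡ 121 (mod 168).
Verify: 121 mod 21 = 16, 121 mod 12 = 1, 121 mod 8 = 1.

x ≡ 121 (mod 168).


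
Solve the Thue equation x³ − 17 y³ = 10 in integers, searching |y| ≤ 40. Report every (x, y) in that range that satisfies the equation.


The equation is x³ - 17y³ = 10. For fixed y, x³ = 17·y³ + 10, so a solution requires the RHS to be a perfect cube.
Strategy: iterate y from -40 to 40, compute RHS = 17·y³ + 10, and check whether it is a (positive or negative) perfect cube.
Check small values of y:
  y = 0: RHS = 10 is not a perfect cube.
  y = 1: RHS = 27 = (3)³ ⇒ x = 3 works.
  y = -1: RHS = -7 is not a perfect cube.
  y = 2: RHS = 146 is not a perfect cube.
  y = -2: RHS = -126 is not a perfect cube.
  y = 3: RHS = 469 is not a perfect cube.
  y = -3: RHS = -449 is not a perfect cube.
Continuing the search up to |y| = 40 finds no further solutions beyond those listed.
Collected solutions: (3, 1).

Solutions (with |y| ≤ 40): (3, 1).


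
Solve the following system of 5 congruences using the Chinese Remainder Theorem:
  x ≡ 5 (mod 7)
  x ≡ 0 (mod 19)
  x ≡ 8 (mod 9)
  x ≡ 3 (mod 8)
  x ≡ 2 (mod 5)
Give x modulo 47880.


Product of moduli M = 7 · 19 · 9 · 8 · 5 = 47880.
Merge one congruence at a time:
  Start: x ≡ 5 (mod 7).
  Combine with x ≡ 0 (mod 19); new modulus lcm = 133.
    Write x = 5 + 7·t and substitute into x ≡ 0 (mod 19): 7·t ≡ 0 − 5 = -5 (mod 19).
    Reduce coefficients mod 19: 7·t ≡ 14 (mod 19).
    The inverse of 7 mod 19 is 11 (since 7·11 = 77 = 4·19 + 1), so t ≡ 11·14 = 154 ≡ 2 (mod 19).
    Then x = 5 + 7·2 = 19, valid modulo lcm(7, 19) = 133: x ≡ 19 (mod 133).
  Combine with x ≡ 8 (mod 9); new modulus lcm = 1197.
    Write x = 19 + 133·t and substitute into x ≡ 8 (mod 9): 133·t ≡ 8 − 19 = -11 (mod 9).
    Reduce coefficients mod 9: 7·t ≡ 7 (mod 9).
    The inverse of 7 mod 9 is 4 (since 7·4 = 28 = 3·9 + 1), so t ≡ 4·7 = 28 ≡ 1 (mod 9).
    Then x = 19 + 133·1 = 152, valid modulo lcm(133, 9) = 1197: x ≡ 152 (mod 1197).
  Combine with x ≡ 3 (mod 8); new modulus lcm = 9576.
    Write x = 152 + 1197·t and substitute into x ≡ 3 (mod 8): 1197·t ≡ 3 − 152 = -149 (mod 8).
    Reduce coefficients mod 8: 5·t ≡ 3 (mod 8).
    The inverse of 5 mod 8 is 5 (since 5·5 = 25 = 3·8 + 1), so t ≡ 5·3 = 15 ≡ 7 (mod 8).
    Then x = 152 + 1197·7 = 8531, valid modulo lcm(1197, 8) = 9576: x ≡ 8531 (mod 9576).
  Combine with x ≡ 2 (mod 5); new modulus lcm = 47880.
    Write x = 8531 + 9576·t and substitute into x ≡ 2 (mod 5): 9576·t ≡ 2 − 8531 = -8529 (mod 5).
    Reduce coefficients mod 5: 1·t ≡ 1 (mod 5).
    So t ≡ 1 (mod 5).
    Then x = 8531 + 9576·1 = 18107, valid modulo lcm(9576, 5) = 47880: x ≡ 18107 (mod 47880).
Verify against each original: 18107 mod 7 = 5, 18107 mod 19 = 0, 18107 mod 9 = 8, 18107 mod 8 = 3, 18107 mod 5 = 2.

x ≡ 18107 (mod 47880).


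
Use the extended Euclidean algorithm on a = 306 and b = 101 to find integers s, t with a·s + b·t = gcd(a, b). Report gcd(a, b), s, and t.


Euclidean algorithm on (306, 101) — divide until remainder is 0:
  306 = 3 · 101 + 3
  101 = 33 · 3 + 2
  3 = 1 · 2 + 1
  2 = 2 · 1 + 0
gcd(306, 101) = 1.
Track Bezout coefficients alongside the remainders: start with r₀ = 306 = a·1 + b·0 (s = 1, t = 0) and r₁ = 101 = a·0 + b·1 (s = 0, t = 1); each new remainder r_{k+1} = r_{k-1} − q_k·r_k inherits s_{k+1} = s_{k-1} − q_k·s_k, t_{k+1} = t_{k-1} − q_k·t_k, so r_k = a·s_k + b·t_k at every step:
  q = 3: r = 3, s = 1 − 3·0 = 1, t = 0 − 3·1 = -3  (check: 306·1 + 101·(-3) = 3)
  q = 33: r = 2, s = 0 − 33·1 = -33, t = 1 − 33·(-3) = 100  (check: 306·(-33) + 101·100 = 2)
  q = 1: r = 1, s = 1 − 1·(-33) = 34, t = -3 − 1·100 = -103  (check: 306·34 + 101·(-103) = 1)
The row with r = 1 (the gcd) gives the Bezout coefficients s = 34, t = -103.
Result: 306 · (34) + 101 · (-103) = 1.

gcd(306, 101) = 1; s = 34, t = -103 (check: 306·34 + 101·(-103) = 1).


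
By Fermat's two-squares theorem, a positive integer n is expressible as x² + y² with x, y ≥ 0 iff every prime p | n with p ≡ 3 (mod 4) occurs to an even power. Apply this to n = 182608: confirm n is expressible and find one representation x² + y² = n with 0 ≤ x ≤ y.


Step 1: Factor n = 182608 = 2^4 · 101 · 113.
Step 2: Check the mod-4 condition on each prime factor: 2 = 2 (special); 101 ≡ 1 (mod 4), exponent 1; 113 ≡ 1 (mod 4), exponent 1.
All primes ≡ 3 (mod 4) appear to even exponent (or don't appear), so by the two-squares theorem n IS expressible as a sum of two squares.
Step 3: Build a representation. Group n = k² · m with k = 4 and m = 101 · 113 = 11413 (a product of primes ≡ 1 (mod 4)); a representation of m scales to one of n via (k·x)² + (k·y)² = k²(x² + y²). Each prime p ≡ 1 (mod 4) is itself a sum of two squares; find a² by testing p − a² for a perfect square:
  101: 101 − 1² = 100 = 10² ⇒ 101 = 1² + 10².
  113: 113 − 1² = 112, 113 − 2² = 109, 113 − 3² = 104, 113 − 4² = 97, 113 − 5² = 88, 113 − 6² = 77, 113 − 7² = 64 = 8² ⇒ 113 = 7² + 8².
  Combine using the Brahmagupta–Fibonacci identity (a² + b²)(c² + d²) = (ac − bd)² + (ad + bc)² = (ac + bd)² + (ad − bc)²:
  101 · 113 = 11413: from (1² + 10²)(7² + 8²), take (1·7 − 10·8, 1·8 + 10·7) = (7 − 80, 8 + 70) = (-73, 78); dropping signs (only squares matter) gives (73, 78); check 73² + 78² = 5329 + 6084 = 11413 ✓.
  Scale by k = 4: (4·73, 4·78) = (292, 312).
Step 4: Order so x ≤ y and verify: 292² + 312² = 85264 + 97344 = 182608 = n. ✓

n = 182608 = 292² + 312² (one valid representation with x ≤ y).


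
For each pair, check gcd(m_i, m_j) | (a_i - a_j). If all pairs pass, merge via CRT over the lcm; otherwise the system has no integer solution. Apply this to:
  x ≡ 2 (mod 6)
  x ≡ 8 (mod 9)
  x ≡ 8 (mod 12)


Moduli 6, 9, 12 are not pairwise coprime, so CRT works modulo lcm(m_i) when all pairwise compatibility conditions hold.
Pairwise compatibility: gcd(m_i, m_j) must divide a_i - a_j for every pair.
Merge one congruence at a time:
  Start: x ≡ 2 (mod 6).
  Combine with x ≡ 8 (mod 9): gcd(6, 9) = 3; 8 - 2 = 6, which IS divisible by 3, so compatible.
    Write x = 2 + 6·t and substitute into x ≡ 8 (mod 9): 6·t ≡ 8 − 2 = 6 (mod 9).
    Divide the congruence (and modulus) by g = 3: 2·t ≡ 2 (mod 3).
    The inverse of 2 mod 3 is 2 (since 2·2 = 4 = 1·3 + 1), so t ≡ 2·2 = 4 ≡ 1 (mod 3).
    Then x = 2 + 6·1 = 8, valid modulo lcm(6, 9) = 18: x ≡ 8 (mod 18).
  Combine with x ≡ 8 (mod 12): gcd(18, 12) = 6; 8 - 8 = 0, which IS divisible by 6, so compatible.
    Write x = 8 + 18·t and substitute into x ≡ 8 (mod 12): 18·t ≡ 8 − 8 = 0 (mod 12).
    Divide the congruence (and modulus) by g = 6: 3·t ≡ 0 (mod 2).
    Reduce coefficients mod 2: 1·t ≡ 0 (mod 2).
    So t ≡ 0 (mod 2).
    Then x = 8 + 18·0 = 8, valid modulo lcm(18, 12) = 36: x ≡ 8 (mod 36).
Verify: 8 mod 6 = 2, 8 mod 9 = 8, 8 mod 12 = 8.

x ≡ 8 (mod 36).


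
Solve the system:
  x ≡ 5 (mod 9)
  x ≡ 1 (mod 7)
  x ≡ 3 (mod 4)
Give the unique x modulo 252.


Moduli 9, 7, 4 are pairwise coprime; by CRT there is a unique solution modulo M = 9 · 7 · 4 = 252.
Solve pairwise, accumulating the modulus:
  Start with x ≡ 5 (mod 9).
  Combine with x ≡ 1 (mod 7): since gcd(9, 7) = 1, we get a unique residue mod 63.
    Write x = 5 + 9·t and substitute into x ≡ 1 (mod 7): 9·t ≡ 1 − 5 = -4 (mod 7).
    Reduce coefficients mod 7: 2·t ≡ 3 (mod 7).
    The inverse of 2 mod 7 is 4 (since 2·4 = 8 = 1·7 + 1), so t ≡ 4·3 = 12 ≡ 5 (mod 7).
    Then x = 5 + 9·5 = 50, valid modulo lcm(9, 7) = 63: x ≡ 50 (mod 63).
  Combine with x ≡ 3 (mod 4): since gcd(63, 4) = 1, we get a unique residue mod 252.
    Write x = 50 + 63·t and substitute into x ≡ 3 (mod 4): 63·t ≡ 3 − 50 = -47 (mod 4).
    Reduce coefficients mod 4: 3·t ≡ 1 (mod 4).
    The inverse of 3 mod 4 is 3 (since 3·3 = 9 = 2·4 + 1), so t ≡ 3·1 = 3 ≡ 3 (mod 4).
    Then x = 50 + 63·3 = 239, valid modulo lcm(63, 4) = 252: x ≡ 239 (mod 252).
Verify: 239 mod 9 = 5 ✓, 239 mod 7 = 1 ✓, 239 mod 4 = 3 ✓.

x ≡ 239 (mod 252).


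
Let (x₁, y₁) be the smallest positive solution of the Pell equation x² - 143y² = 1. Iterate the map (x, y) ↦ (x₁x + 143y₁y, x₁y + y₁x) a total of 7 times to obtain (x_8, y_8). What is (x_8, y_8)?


Step 1: Find the fundamental solution (x₁, y₁) of x² - 143y² = 1.
  Expand √143 as a continued fraction. a₀ = ⌊√143⌋ = 11; iterate m_{k+1} = d_k·a_k − m_k, d_{k+1} = (143 − m_{k+1}²)/d_k, a_{k+1} = ⌊(a₀ + m_{k+1})/d_{k+1}⌋ (starting m₀ = 0, d₀ = 1), with convergents p_k = a_k·p_{k-1} + p_{k-2}, q_k = a_k·q_{k-1} + q_{k-2} (p₋₁ = 1, q₋₁ = 0):
  k = 0: a₀ = 11; p₀/q₀ = 11/1; p₀² − 143·q₀² = 121 − 143 = -22.
  k = 1: m = 11, d = 22, a = ⌊(11 + 11)/22⌋ = 1; p/q = (1·11 + 1)/(1·1 + 0) = 12/1; p² − 143·q² = 144 − 143 = 1.
  The first convergent with p² − 143·q² = 1 gives the fundamental solution (x₁, y₁) = (12, 1).
Step 2: Apply the recurrence (x_{n+1}, y_{n+1}) = (x₁x_n + 143y₁y_n, x₁y_n + y₁x_n) repeatedly.
  From (x_1, y_1) = (12, 1): x_2 = 12·12 + 143·1·1 = 287; y_2 = 12·1 + 1·12 = 24.
  From (x_2, y_2) = (287, 24): x_3 = 12·287 + 143·1·24 = 6876; y_3 = 12·24 + 1·287 = 575.
  From (x_3, y_3) = (6876, 575): x_4 = 12·6876 + 143·1·575 = 164737; y_4 = 12·575 + 1·6876 = 13776.
  From (x_4, y_4) = (164737, 13776): x_5 = 12·164737 + 143·1·13776 = 3946812; y_5 = 12·13776 + 1·164737 = 330049.
  From (x_5, y_5) = (3946812, 330049): x_6 = 12·3946812 + 143·1·330049 = 94558751; y_6 = 12·330049 + 1·3946812 = 7907400.
  From (x_6, y_6) = (94558751, 7907400): x_7 = 12·94558751 + 143·1·7907400 = 2265463212; y_7 = 12·7907400 + 1·94558751 = 189447551.
  From (x_7, y_7) = (2265463212, 189447551): x_8 = 12·2265463212 + 143·1·189447551 = 54276558337; y_8 = 12·189447551 + 1·2265463212 = 4538833824.
Step 3: Verify x_8² - 143·y_8² = 2945944784909764205569 - 2945944784909764205568 = 1 (should be 1). ✓

(x_1, y_1) = (12, 1); (x_8, y_8) = (54276558337, 4538833824).


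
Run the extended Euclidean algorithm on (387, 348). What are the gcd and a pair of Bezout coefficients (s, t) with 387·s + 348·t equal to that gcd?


Euclidean algorithm on (387, 348) — divide until remainder is 0:
  387 = 1 · 348 + 39
  348 = 8 · 39 + 36
  39 = 1 · 36 + 3
  36 = 12 · 3 + 0
gcd(387, 348) = 3.
Track Bezout coefficients alongside the remainders: start with r₀ = 387 = a·1 + b·0 (s = 1, t = 0) and r₁ = 348 = a·0 + b·1 (s = 0, t = 1); each new remainder r_{k+1} = r_{k-1} − q_k·r_k inherits s_{k+1} = s_{k-1} − q_k·s_k, t_{k+1} = t_{k-1} − q_k·t_k, so r_k = a·s_k + b·t_k at every step:
  q = 1: r = 39, s = 1 − 1·0 = 1, t = 0 − 1·1 = -1  (check: 387·1 + 348·(-1) = 39)
  q = 8: r = 36, s = 0 − 8·1 = -8, t = 1 − 8·(-1) = 9  (check: 387·(-8) + 348·9 = 36)
  q = 1: r = 3, s = 1 − 1·(-8) = 9, t = -1 − 1·9 = -10  (check: 387·9 + 348·(-10) = 3)
The row with r = 3 (the gcd) gives the Bezout coefficients s = 9, t = -10.
Result: 387 · (9) + 348 · (-10) = 3.

gcd(387, 348) = 3; s = 9, t = -10 (check: 387·9 + 348·(-10) = 3).


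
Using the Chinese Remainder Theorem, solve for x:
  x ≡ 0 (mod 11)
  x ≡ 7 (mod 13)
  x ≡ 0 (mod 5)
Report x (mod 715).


Moduli 11, 13, 5 are pairwise coprime; by CRT there is a unique solution modulo M = 11 · 13 · 5 = 715.
Solve pairwise, accumulating the modulus:
  Start with x ≡ 0 (mod 11).
  Combine with x ≡ 7 (mod 13): since gcd(11, 13) = 1, we get a unique residue mod 143.
    Write x = 0 + 11·t and substitute into x ≡ 7 (mod 13): 11·t ≡ 7 − 0 = 7 (mod 13).
    The inverse of 11 mod 13 is 6 (since 11·6 = 66 = 5·13 + 1), so t ≡ 6·7 = 42 ≡ 3 (mod 13).
    Then x = 0 + 11·3 = 33, valid modulo lcm(11, 13) = 143: x ≡ 33 (mod 143).
  Combine with x ≡ 0 (mod 5): since gcd(143, 5) = 1, we get a unique residue mod 715.
    Write x = 33 + 143·t and substitute into x ≡ 0 (mod 5): 143·t ≡ 0 − 33 = -33 (mod 5).
    Reduce coefficients mod 5: 3·t ≡ 2 (mod 5).
    The inverse of 3 mod 5 is 2 (since 3·2 = 6 = 1·5 + 1), so t ≡ 2·2 = 4 ≡ 4 (mod 5).
    Then x = 33 + 143·4 = 605, valid modulo lcm(143, 5) = 715: x ≡ 605 (mod 715).
Verify: 605 mod 11 = 0 ✓, 605 mod 13 = 7 ✓, 605 mod 5 = 0 ✓.

x ≡ 605 (mod 715).


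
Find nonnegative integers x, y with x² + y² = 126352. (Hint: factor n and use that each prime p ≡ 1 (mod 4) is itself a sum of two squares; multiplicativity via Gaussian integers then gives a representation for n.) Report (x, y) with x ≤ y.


Step 1: Factor n = 126352 = 2^4 · 53 · 149.
Step 2: Check the mod-4 condition on each prime factor: 2 = 2 (special); 53 ≡ 1 (mod 4), exponent 1; 149 ≡ 1 (mod 4), exponent 1.
All primes ≡ 3 (mod 4) appear to even exponent (or don't appear), so by the two-squares theorem n IS expressible as a sum of two squares.
Step 3: Build a representation. Group n = k² · m with k = 4 and m = 53 · 149 = 7897 (a product of primes ≡ 1 (mod 4)); a representation of m scales to one of n via (k·x)² + (k·y)² = k²(x² + y²). Each prime p ≡ 1 (mod 4) is itself a sum of two squares; find a² by testing p − a² for a perfect square:
  53: 53 − 1² = 52, 53 − 2² = 49 = 7² ⇒ 53 = 2² + 7².
  149: 149 − 1² = 148, 149 − 2² = 145, 149 − 3² = 140, 149 − 4² = 133, 149 − 5² = 124, 149 − 6² = 113, 149 − 7² = 100 = 10² ⇒ 149 = 7² + 10².
  Combine using the Brahmagupta–Fibonacci identity (a² + b²)(c² + d²) = (ac − bd)² + (ad + bc)² = (ac + bd)² + (ad − bc)²:
  53 · 149 = 7897: from (2² + 7²)(7² + 10²), take (2·7 − 7·10, 2·10 + 7·7) = (14 − 70, 20 + 49) = (-56, 69); dropping signs (only squares matter) gives (56, 69); check 56² + 69² = 3136 + 4761 = 7897 ✓.
  Scale by k = 4: (4·56, 4·69) = (224, 276).
Step 4: Order so x ≤ y and verify: 224² + 276² = 50176 + 76176 = 126352 = n. ✓

n = 126352 = 224² + 276² (one valid representation with x ≤ y).


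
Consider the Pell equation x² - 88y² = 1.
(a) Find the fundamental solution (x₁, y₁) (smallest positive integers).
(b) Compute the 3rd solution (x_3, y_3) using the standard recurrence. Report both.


Step 1: Find the fundamental solution (x₁, y₁) of x² - 88y² = 1.
  Expand √88 as a continued fraction. a₀ = ⌊√88⌋ = 9; iterate m_{k+1} = d_k·a_k − m_k, d_{k+1} = (88 − m_{k+1}²)/d_k, a_{k+1} = ⌊(a₀ + m_{k+1})/d_{k+1}⌋ (starting m₀ = 0, d₀ = 1), with convergents p_k = a_k·p_{k-1} + p_{k-2}, q_k = a_k·q_{k-1} + q_{k-2} (p₋₁ = 1, q₋₁ = 0):
  k = 0: a₀ = 9; p₀/q₀ = 9/1; p₀² − 88·q₀² = 81 − 88 = -7.
  k = 1: m = 9, d = 7, a = ⌊(9 + 9)/7⌋ = 2; p/q = (2·9 + 1)/(2·1 + 0) = 19/2; p² − 88·q² = 361 − 352 = 9.
  k = 2: m = 5, d = 9, a = ⌊(9 + 5)/9⌋ = 1; p/q = (1·19 + 9)/(1·2 + 1) = 28/3; p² − 88·q² = 784 − 792 = -8.
  k = 3: m = 4, d = 8, a = ⌊(9 + 4)/8⌋ = 1; p/q = (1·28 + 19)/(1·3 + 2) = 47/5; p² − 88·q² = 2209 − 2200 = 9.
  k = 4: m = 4, d = 9, a = ⌊(9 + 4)/9⌋ = 1; p/q = (1·47 + 28)/(1·5 + 3) = 75/8; p² − 88·q² = 5625 − 5632 = -7.
  k = 5: m = 5, d = 7, a = ⌊(9 + 5)/7⌋ = 2; p/q = (2·75 + 47)/(2·8 + 5) = 197/21; p² − 88·q² = 38809 − 38808 = 1.
  The first convergent with p² − 88·q² = 1 gives the fundamental solution (x₁, y₁) = (197, 21).
Step 2: Apply the recurrence (x_{n+1}, y_{n+1}) = (x₁x_n + 88y₁y_n, x₁y_n + y₁x_n) repeatedly.
  From (x_1, y_1) = (197, 21): x_2 = 197·197 + 88·21·21 = 77617; y_2 = 197·21 + 21·197 = 8274.
  From (x_2, y_2) = (77617, 8274): x_3 = 197·77617 + 88·21·8274 = 30580901; y_3 = 197·8274 + 21·77617 = 3259935.
Step 3: Verify x_3² - 88·y_3² = 935191505971801 - 935191505971800 = 1 (should be 1). ✓

(x_1, y_1) = (197, 21); (x_3, y_3) = (30580901, 3259935).


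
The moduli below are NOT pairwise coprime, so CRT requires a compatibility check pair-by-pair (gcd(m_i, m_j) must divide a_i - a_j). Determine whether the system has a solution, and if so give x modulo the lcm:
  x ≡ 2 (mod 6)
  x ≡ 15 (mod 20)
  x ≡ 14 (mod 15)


Moduli 6, 20, 15 are not pairwise coprime, so CRT works modulo lcm(m_i) when all pairwise compatibility conditions hold.
Pairwise compatibility: gcd(m_i, m_j) must divide a_i - a_j for every pair.
Merge one congruence at a time:
  Start: x ≡ 2 (mod 6).
  Combine with x ≡ 15 (mod 20): gcd(6, 20) = 2, and 15 - 2 = 13 is NOT divisible by 2.
    ⇒ system is inconsistent (no integer solution).

No solution (the system is inconsistent).


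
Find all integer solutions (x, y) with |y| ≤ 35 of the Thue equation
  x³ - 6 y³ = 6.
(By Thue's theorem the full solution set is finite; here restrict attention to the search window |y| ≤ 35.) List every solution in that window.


The equation is x³ - 6y³ = 6. For fixed y, x³ = 6·y³ + 6, so a solution requires the RHS to be a perfect cube.
Strategy: iterate y from -35 to 35, compute RHS = 6·y³ + 6, and check whether it is a (positive or negative) perfect cube.
Check small values of y:
  y = 0: RHS = 6 is not a perfect cube.
  y = 1: RHS = 12 is not a perfect cube.
  y = -1: RHS = 0 = (0)³ ⇒ x = 0 works.
  y = 2: RHS = 54 is not a perfect cube.
  y = -2: RHS = -42 is not a perfect cube.
  y = 3: RHS = 168 is not a perfect cube.
  y = -3: RHS = -156 is not a perfect cube.
Continuing the search up to |y| = 35 finds no further solutions beyond those listed.
Collected solutions: (0, -1).

Solutions (with |y| ≤ 35): (0, -1).


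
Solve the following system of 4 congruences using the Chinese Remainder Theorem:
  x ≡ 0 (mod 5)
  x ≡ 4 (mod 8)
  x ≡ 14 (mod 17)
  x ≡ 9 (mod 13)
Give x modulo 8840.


Product of moduli M = 5 · 8 · 17 · 13 = 8840.
Merge one congruence at a time:
  Start: x ≡ 0 (mod 5).
  Combine with x ≡ 4 (mod 8); new modulus lcm = 40.
    Write x = 0 + 5·t and substitute into x ≡ 4 (mod 8): 5·t ≡ 4 − 0 = 4 (mod 8).
    The inverse of 5 mod 8 is 5 (since 5·5 = 25 = 3·8 + 1), so t ≡ 5·4 = 20 ≡ 4 (mod 8).
    Then x = 0 + 5·4 = 20, valid modulo lcm(5, 8) = 40: x ≡ 20 (mod 40).
  Combine with x ≡ 14 (mod 17); new modulus lcm = 680.
    Write x = 20 + 40·t and substitute into x ≡ 14 (mod 17): 40·t ≡ 14 − 20 = -6 (mod 17).
    Reduce coefficients mod 17: 6·t ≡ 11 (mod 17).
    The inverse of 6 mod 17 is 3 (since 6·3 = 18 = 1·17 + 1), so t ≡ 3·11 = 33 ≡ 16 (mod 17).
    Then x = 20 + 40·16 = 660, valid modulo lcm(40, 17) = 680: x ≡ 660 (mod 680).
  Combine with x ≡ 9 (mod 13); new modulus lcm = 8840.
    Write x = 660 + 680·t and substitute into x ≡ 9 (mod 13): 680·t ≡ 9 − 660 = -651 (mod 13).
    Reduce coefficients mod 13: 4·t ≡ 12 (mod 13).
    The inverse of 4 mod 13 is 10 (since 4·10 = 40 = 3·13 + 1), so t ≡ 10·12 = 120 ≡ 3 (mod 13).
    Then x = 660 + 680·3 = 2700, valid modulo lcm(680, 13) = 8840: x ≡ 2700 (mod 8840).
Verify against each original: 2700 mod 5 = 0, 2700 mod 8 = 4, 2700 mod 17 = 14, 2700 mod 13 = 9.

x ≡ 2700 (mod 8840).


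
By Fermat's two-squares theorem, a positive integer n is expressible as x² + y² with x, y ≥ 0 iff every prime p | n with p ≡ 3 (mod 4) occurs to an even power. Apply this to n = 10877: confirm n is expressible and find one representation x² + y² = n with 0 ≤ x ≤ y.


Step 1: Factor n = 10877 = 73 · 149.
Step 2: Check the mod-4 condition on each prime factor: 73 ≡ 1 (mod 4), exponent 1; 149 ≡ 1 (mod 4), exponent 1.
All primes ≡ 3 (mod 4) appear to even exponent (or don't appear), so by the two-squares theorem n IS expressible as a sum of two squares.
Step 3: Build a representation. Here n = 73 · 149 is a product of primes ≡ 1 (mod 4). Each prime p ≡ 1 (mod 4) is itself a sum of two squares; find a² by testing p − a² for a perfect square:
  73: 73 − 1² = 72, 73 − 2² = 69, 73 − 3² = 64 = 8² ⇒ 73 = 3² + 8².
  149: 149 − 1² = 148, 149 − 2² = 145, 149 − 3² = 140, 149 − 4² = 133, 149 − 5² = 124, 149 − 6² = 113, 149 − 7² = 100 = 10² ⇒ 149 = 7² + 10².
  Combine using the Brahmagupta–Fibonacci identity (a² + b²)(c² + d²) = (ac − bd)² + (ad + bc)² = (ac + bd)² + (ad − bc)²:
  73 · 149 = 10877: from (3² + 8²)(7² + 10²), take (3·7 − 8·10, 3·10 + 8·7) = (21 − 80, 30 + 56) = (-59, 86); dropping signs (only squares matter) gives (59, 86); check 59² + 86² = 3481 + 7396 = 10877 ✓.
Step 4: Order so x ≤ y and verify: 59² + 86² = 3481 + 7396 = 10877 = n. ✓

n = 10877 = 59² + 86² (one valid representation with x ≤ y).


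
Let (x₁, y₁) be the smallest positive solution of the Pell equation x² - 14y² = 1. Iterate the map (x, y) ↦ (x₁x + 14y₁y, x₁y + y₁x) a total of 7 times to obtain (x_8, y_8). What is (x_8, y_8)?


Step 1: Find the fundamental solution (x₁, y₁) of x² - 14y² = 1.
  Expand √14 as a continued fraction. a₀ = ⌊√14⌋ = 3; iterate m_{k+1} = d_k·a_k − m_k, d_{k+1} = (14 − m_{k+1}²)/d_k, a_{k+1} = ⌊(a₀ + m_{k+1})/d_{k+1}⌋ (starting m₀ = 0, d₀ = 1), with convergents p_k = a_k·p_{k-1} + p_{k-2}, q_k = a_k·q_{k-1} + q_{k-2} (p₋₁ = 1, q₋₁ = 0):
  k = 0: a₀ = 3; p₀/q₀ = 3/1; p₀² − 14·q₀² = 9 − 14 = -5.
  k = 1: m = 3, d = 5, a = ⌊(3 + 3)/5⌋ = 1; p/q = (1·3 + 1)/(1·1 + 0) = 4/1; p² − 14·q² = 16 − 14 = 2.
  k = 2: m = 2, d = 2, a = ⌊(3 + 2)/2⌋ = 2; p/q = (2·4 + 3)/(2·1 + 1) = 11/3; p² − 14·q² = 121 − 126 = -5.
  k = 3: m = 2, d = 5, a = ⌊(3 + 2)/5⌋ = 1; p/q = (1·11 + 4)/(1·3 + 1) = 15/4; p² − 14·q² = 225 − 224 = 1.
  The first convergent with p² − 14·q² = 1 gives the fundamental solution (x₁, y₁) = (15, 4).
Step 2: Apply the recurrence (x_{n+1}, y_{n+1}) = (x₁x_n + 14y₁y_n, x₁y_n + y₁x_n) repeatedly.
  From (x_1, y_1) = (15, 4): x_2 = 15·15 + 14·4·4 = 449; y_2 = 15·4 + 4·15 = 120.
  From (x_2, y_2) = (449, 120): x_3 = 15·449 + 14·4·120 = 13455; y_3 = 15·120 + 4·449 = 3596.
  From (x_3, y_3) = (13455, 3596): x_4 = 15·13455 + 14·4·3596 = 403201; y_4 = 15·3596 + 4·13455 = 107760.
  From (x_4, y_4) = (403201, 107760): x_5 = 15·403201 + 14·4·107760 = 12082575; y_5 = 15·107760 + 4·403201 = 3229204.
  From (x_5, y_5) = (12082575, 3229204): x_6 = 15·12082575 + 14·4·3229204 = 362074049; y_6 = 15·3229204 + 4·12082575 = 96768360.
  From (x_6, y_6) = (362074049, 96768360): x_7 = 15·362074049 + 14·4·96768360 = 10850138895; y_7 = 15·96768360 + 4·362074049 = 2899821596.
  From (x_7, y_7) = (10850138895, 2899821596): x_8 = 15·10850138895 + 14·4·2899821596 = 325142092801; y_8 = 15·2899821596 + 4·10850138895 = 86897879520.
Step 3: Verify x_8² - 14·y_8² = 105717380511014096025601 - 105717380511014096025600 = 1 (should be 1). ✓

(x_1, y_1) = (15, 4); (x_8, y_8) = (325142092801, 86897879520).


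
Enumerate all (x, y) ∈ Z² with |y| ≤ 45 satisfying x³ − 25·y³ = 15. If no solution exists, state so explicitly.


The equation is x³ - 25y³ = 15. For fixed y, x³ = 25·y³ + 15, so a solution requires the RHS to be a perfect cube.
Strategy: iterate y from -45 to 45, compute RHS = 25·y³ + 15, and check whether it is a (positive or negative) perfect cube.
Check small values of y:
  y = 0: RHS = 15 is not a perfect cube.
  y = 1: RHS = 40 is not a perfect cube.
  y = -1: RHS = -10 is not a perfect cube.
  y = 2: RHS = 215 is not a perfect cube.
  y = -2: RHS = -185 is not a perfect cube.
  y = 3: RHS = 690 is not a perfect cube.
  y = -3: RHS = -660 is not a perfect cube.
Continuing the search up to |y| = 45 finds no solutions either.
No (x, y) in the scanned range satisfies the equation.

No integer solutions with |y| ≤ 45.


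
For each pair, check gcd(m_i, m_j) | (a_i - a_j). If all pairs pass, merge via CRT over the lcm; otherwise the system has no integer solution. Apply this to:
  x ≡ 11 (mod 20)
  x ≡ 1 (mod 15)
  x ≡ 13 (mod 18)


Moduli 20, 15, 18 are not pairwise coprime, so CRT works modulo lcm(m_i) when all pairwise compatibility conditions hold.
Pairwise compatibility: gcd(m_i, m_j) must divide a_i - a_j for every pair.
Merge one congruence at a time:
  Start: x ≡ 11 (mod 20).
  Combine with x ≡ 1 (mod 15): gcd(20, 15) = 5; 1 - 11 = -10, which IS divisible by 5, so compatible.
    Write x = 11 + 20·t and substitute into x ≡ 1 (mod 15): 20·t ≡ 1 − 11 = -10 (mod 15).
    Divide the congruence (and modulus) by g = 5: 4·t ≡ -2 (mod 3).
    Reduce coefficients mod 3: 1·t ≡ 1 (mod 3).
    So t ≡ 1 (mod 3).
    Then x = 11 + 20·1 = 31, valid modulo lcm(20, 15) = 60: x ≡ 31 (mod 60).
  Combine with x ≡ 13 (mod 18): gcd(60, 18) = 6; 13 - 31 = -18, which IS divisible by 6, so compatible.
    Write x = 31 + 60·t and substitute into x ≡ 13 (mod 18): 60·t ≡ 13 − 31 = -18 (mod 18).
    Divide the congruence (and modulus) by g = 6: 10·t ≡ -3 (mod 3).
    Reduce coefficients mod 3: 1·t ≡ 0 (mod 3).
    So t ≡ 0 (mod 3).
    Then x = 31 + 60·0 = 31, valid modulo lcm(60, 18) = 180: x ≡ 31 (mod 180).
Verify: 31 mod 20 = 11, 31 mod 15 = 1, 31 mod 18 = 13.

x ≡ 31 (mod 180).


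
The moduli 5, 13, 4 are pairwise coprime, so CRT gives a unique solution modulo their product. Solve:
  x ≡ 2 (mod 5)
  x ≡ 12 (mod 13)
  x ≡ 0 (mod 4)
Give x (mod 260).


Moduli 5, 13, 4 are pairwise coprime; by CRT there is a unique solution modulo M = 5 · 13 · 4 = 260.
Solve pairwise, accumulating the modulus:
  Start with x ≡ 2 (mod 5).
  Combine with x ≡ 12 (mod 13): since gcd(5, 13) = 1, we get a unique residue mod 65.
    Write x = 2 + 5·t and substitute into x ≡ 12 (mod 13): 5·t ≡ 12 − 2 = 10 (mod 13).
    The inverse of 5 mod 13 is 8 (since 5·8 = 40 = 3·13 + 1), so t ≡ 8·10 = 80 ≡ 2 (mod 13).
    Then x = 2 + 5·2 = 12, valid modulo lcm(5, 13) = 65: x ≡ 12 (mod 65).
  Combine with x ≡ 0 (mod 4): since gcd(65, 4) = 1, we get a unique residue mod 260.
    Write x = 12 + 65·t and substitute into x ≡ 0 (mod 4): 65·t ≡ 0 − 12 = -12 (mod 4).
    Reduce coefficients mod 4: 1·t ≡ 0 (mod 4).
    So t ≡ 0 (mod 4).
    Then x = 12 + 65·0 = 12, valid modulo lcm(65, 4) = 260: x ≡ 12 (mod 260).
Verify: 12 mod 5 = 2 ✓, 12 mod 13 = 12 ✓, 12 mod 4 = 0 ✓.

x ≡ 12 (mod 260).


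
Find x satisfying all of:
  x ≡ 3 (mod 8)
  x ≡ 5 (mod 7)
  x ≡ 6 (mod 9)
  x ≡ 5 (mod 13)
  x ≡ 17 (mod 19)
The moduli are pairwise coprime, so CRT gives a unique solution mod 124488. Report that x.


Product of moduli M = 8 · 7 · 9 · 13 · 19 = 124488.
Merge one congruence at a time:
  Start: x ≡ 3 (mod 8).
  Combine with x ≡ 5 (mod 7); new modulus lcm = 56.
    Write x = 3 + 8·t and substitute into x ≡ 5 (mod 7): 8·t ≡ 5 − 3 = 2 (mod 7).
    Reduce coefficients mod 7: 1·t ≡ 2 (mod 7).
    So t ≡ 2 (mod 7).
    Then x = 3 + 8·2 = 19, valid modulo lcm(8, 7) = 56: x ≡ 19 (mod 56).
  Combine with x ≡ 6 (mod 9); new modulus lcm = 504.
    Write x = 19 + 56·t and substitute into x ≡ 6 (mod 9): 56·t ≡ 6 − 19 = -13 (mod 9).
    Reduce coefficients mod 9: 2·t ≡ 5 (mod 9).
    The inverse of 2 mod 9 is 5 (since 2·5 = 10 = 1·9 + 1), so t ≡ 5·5 = 25 ≡ 7 (mod 9).
    Then x = 19 + 56·7 = 411, valid modulo lcm(56, 9) = 504: x ≡ 411 (mod 504).
  Combine with x ≡ 5 (mod 13); new modulus lcm = 6552.
    Write x = 411 + 504·t and substitute into x ≡ 5 (mod 13): 504·t ≡ 5 − 411 = -406 (mod 13).
    Reduce coefficients mod 13: 10·t ≡ 10 (mod 13).
    The inverse of 10 mod 13 is 4 (since 10·4 = 40 = 3·13 + 1), so t ≡ 4·10 = 40 ≡ 1 (mod 13).
    Then x = 411 + 504·1 = 915, valid modulo lcm(504, 13) = 6552: x ≡ 915 (mod 6552).
  Combine with x ≡ 17 (mod 19); new modulus lcm = 124488.
    Write x = 915 + 6552·t and substitute into x ≡ 17 (mod 19): 6552·t ≡ 17 − 915 = -898 (mod 19).
    Reduce coefficients mod 19: 16·t ≡ 14 (mod 19).
    The inverse of 16 mod 19 is 6 (since 16·6 = 96 = 5·19 + 1), so t ≡ 6·14 = 84 ≡ 8 (mod 19).
    Then x = 915 + 6552·8 = 53331, valid modulo lcm(6552, 19) = 124488: x ≡ 53331 (mod 124488).
Verify against each original: 53331 mod 8 = 3, 53331 mod 7 = 5, 53331 mod 9 = 6, 53331 mod 13 = 5, 53331 mod 19 = 17.

x ≡ 53331 (mod 124488).


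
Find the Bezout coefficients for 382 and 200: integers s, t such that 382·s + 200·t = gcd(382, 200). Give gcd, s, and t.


Euclidean algorithm on (382, 200) — divide until remainder is 0:
  382 = 1 · 200 + 182
  200 = 1 · 182 + 18
  182 = 10 · 18 + 2
  18 = 9 · 2 + 0
gcd(382, 200) = 2.
Track Bezout coefficients alongside the remainders: start with r₀ = 382 = a·1 + b·0 (s = 1, t = 0) and r₁ = 200 = a·0 + b·1 (s = 0, t = 1); each new remainder r_{k+1} = r_{k-1} − q_k·r_k inherits s_{k+1} = s_{k-1} − q_k·s_k, t_{k+1} = t_{k-1} − q_k·t_k, so r_k = a·s_k + b·t_k at every step:
  q = 1: r = 182, s = 1 − 1·0 = 1, t = 0 − 1·1 = -1  (check: 382·1 + 200·(-1) = 182)
  q = 1: r = 18, s = 0 − 1·1 = -1, t = 1 − 1·(-1) = 2  (check: 382·(-1) + 200·2 = 18)
  q = 10: r = 2, s = 1 − 10·(-1) = 11, t = -1 − 10·2 = -21  (check: 382·11 + 200·(-21) = 2)
The row with r = 2 (the gcd) gives the Bezout coefficients s = 11, t = -21.
Result: 382 · (11) + 200 · (-21) = 2.

gcd(382, 200) = 2; s = 11, t = -21 (check: 382·11 + 200·(-21) = 2).


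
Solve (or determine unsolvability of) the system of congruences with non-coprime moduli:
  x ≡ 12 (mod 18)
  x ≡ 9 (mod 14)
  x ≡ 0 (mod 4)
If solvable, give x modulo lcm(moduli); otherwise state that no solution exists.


Moduli 18, 14, 4 are not pairwise coprime, so CRT works modulo lcm(m_i) when all pairwise compatibility conditions hold.
Pairwise compatibility: gcd(m_i, m_j) must divide a_i - a_j for every pair.
Merge one congruence at a time:
  Start: x ≡ 12 (mod 18).
  Combine with x ≡ 9 (mod 14): gcd(18, 14) = 2, and 9 - 12 = -3 is NOT divisible by 2.
    ⇒ system is inconsistent (no integer solution).

No solution (the system is inconsistent).


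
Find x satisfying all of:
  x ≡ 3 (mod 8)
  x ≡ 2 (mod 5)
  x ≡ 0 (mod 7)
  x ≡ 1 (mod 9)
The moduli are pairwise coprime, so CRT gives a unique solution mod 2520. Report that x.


Product of moduli M = 8 · 5 · 7 · 9 = 2520.
Merge one congruence at a time:
  Start: x ≡ 3 (mod 8).
  Combine with x ≡ 2 (mod 5); new modulus lcm = 40.
    Write x = 3 + 8·t and substitute into x ≡ 2 (mod 5): 8·t ≡ 2 − 3 = -1 (mod 5).
    Reduce coefficients mod 5: 3·t ≡ 4 (mod 5).
    The inverse of 3 mod 5 is 2 (since 3·2 = 6 = 1·5 + 1), so t ≡ 2·4 = 8 ≡ 3 (mod 5).
    Then x = 3 + 8·3 = 27, valid modulo lcm(8, 5) = 40: x ≡ 27 (mod 40).
  Combine with x ≡ 0 (mod 7); new modulus lcm = 280.
    Write x = 27 + 40·t and substitute into x ≡ 0 (mod 7): 40·t ≡ 0 − 27 = -27 (mod 7).
    Reduce coefficients mod 7: 5·t ≡ 1 (mod 7).
    The inverse of 5 mod 7 is 3 (since 5·3 = 15 = 2·7 + 1), so t ≡ 3·1 = 3 ≡ 3 (mod 7).
    Then x = 27 + 40·3 = 147, valid modulo lcm(40, 7) = 280: x ≡ 147 (mod 280).
  Combine with x ≡ 1 (mod 9); new modulus lcm = 2520.
    Write x = 147 + 280·t and substitute into x ≡ 1 (mod 9): 280·t ≡ 1 − 147 = -146 (mod 9).
    Reduce coefficients mod 9: 1·t ≡ 7 (mod 9).
    So t ≡ 7 (mod 9).
    Then x = 147 + 280·7 = 2107, valid modulo lcm(280, 9) = 2520: x ≡ 2107 (mod 2520).
Verify against each original: 2107 mod 8 = 3, 2107 mod 5 = 2, 2107 mod 7 = 0, 2107 mod 9 = 1.

x ≡ 2107 (mod 2520).


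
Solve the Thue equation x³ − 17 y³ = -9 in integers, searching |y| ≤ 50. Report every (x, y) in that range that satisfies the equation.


The equation is x³ - 17y³ = -9. For fixed y, x³ = 17·y³ − 9, so a solution requires the RHS to be a perfect cube.
Strategy: iterate y from -50 to 50, compute RHS = 17·y³ − 9, and check whether it is a (positive or negative) perfect cube.
Check small values of y:
  y = 0: RHS = -9 is not a perfect cube.
  y = 1: RHS = 8 = (2)³ ⇒ x = 2 works.
  y = -1: RHS = -26 is not a perfect cube.
  y = 2: RHS = 127 is not a perfect cube.
  y = -2: RHS = -145 is not a perfect cube.
  y = 3: RHS = 450 is not a perfect cube.
  y = -3: RHS = -468 is not a perfect cube.
Continuing the search up to |y| = 50 finds no further solutions beyond those listed.
Collected solutions: (2, 1).

Solutions (with |y| ≤ 50): (2, 1).


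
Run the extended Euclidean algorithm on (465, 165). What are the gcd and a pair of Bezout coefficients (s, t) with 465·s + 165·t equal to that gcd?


Euclidean algorithm on (465, 165) — divide until remainder is 0:
  465 = 2 · 165 + 135
  165 = 1 · 135 + 30
  135 = 4 · 30 + 15
  30 = 2 · 15 + 0
gcd(465, 165) = 15.
Track Bezout coefficients alongside the remainders: start with r₀ = 465 = a·1 + b·0 (s = 1, t = 0) and r₁ = 165 = a·0 + b·1 (s = 0, t = 1); each new remainder r_{k+1} = r_{k-1} − q_k·r_k inherits s_{k+1} = s_{k-1} − q_k·s_k, t_{k+1} = t_{k-1} − q_k·t_k, so r_k = a·s_k + b·t_k at every step:
  q = 2: r = 135, s = 1 − 2·0 = 1, t = 0 − 2·1 = -2  (check: 465·1 + 165·(-2) = 135)
  q = 1: r = 30, s = 0 − 1·1 = -1, t = 1 − 1·(-2) = 3  (check: 465·(-1) + 165·3 = 30)
  q = 4: r = 15, s = 1 − 4·(-1) = 5, t = -2 − 4·3 = -14  (check: 465·5 + 165·(-14) = 15)
The row with r = 15 (the gcd) gives the Bezout coefficients s = 5, t = -14.
Result: 465 · (5) + 165 · (-14) = 15.

gcd(465, 165) = 15; s = 5, t = -14 (check: 465·5 + 165·(-14) = 15).


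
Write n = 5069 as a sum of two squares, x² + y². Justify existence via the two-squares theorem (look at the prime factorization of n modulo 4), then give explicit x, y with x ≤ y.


Step 1: Factor n = 5069 = 37 · 137.
Step 2: Check the mod-4 condition on each prime factor: 37 ≡ 1 (mod 4), exponent 1; 137 ≡ 1 (mod 4), exponent 1.
All primes ≡ 3 (mod 4) appear to even exponent (or don't appear), so by the two-squares theorem n IS expressible as a sum of two squares.
Step 3: Build a representation. Here n = 37 · 137 is a product of primes ≡ 1 (mod 4). Each prime p ≡ 1 (mod 4) is itself a sum of two squares; find a² by testing p − a² for a perfect square:
  37: 37 − 1² = 36 = 6² ⇒ 37 = 1² + 6².
  137: 137 − 1² = 136, 137 − 2² = 133, 137 − 3² = 128, 137 − 4² = 121 = 11² ⇒ 137 = 4² + 11².
  Combine using the Brahmagupta–Fibonacci identity (a² + b²)(c² + d²) = (ac − bd)² + (ad + bc)² = (ac + bd)² + (ad − bc)²:
  37 · 137 = 5069: from (1² + 6²)(4² + 11²), take (1·4 − 6·11, 1·11 + 6·4) = (4 − 66, 11 + 24) = (-62, 35); dropping signs (only squares matter) gives (62, 35); check 62² + 35² = 3844 + 1225 = 5069 ✓.
Step 4: Order so x ≤ y and verify: 35² + 62² = 1225 + 3844 = 5069 = n. ✓

n = 5069 = 35² + 62² (one valid representation with x ≤ y).


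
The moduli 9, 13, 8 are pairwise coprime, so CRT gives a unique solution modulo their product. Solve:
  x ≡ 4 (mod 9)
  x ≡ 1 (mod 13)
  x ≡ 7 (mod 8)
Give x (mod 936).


Moduli 9, 13, 8 are pairwise coprime; by CRT there is a unique solution modulo M = 9 · 13 · 8 = 936.
Solve pairwise, accumulating the modulus:
  Start with x ≡ 4 (mod 9).
  Combine with x ≡ 1 (mod 13): since gcd(9, 13) = 1, we get a unique residue mod 117.
    Write x = 4 + 9·t and substitute into x ≡ 1 (mod 13): 9·t ≡ 1 − 4 = -3 (mod 13).
    Reduce coefficients mod 13: 9·t ≡ 10 (mod 13).
    The inverse of 9 mod 13 is 3 (since 9·3 = 27 = 2·13 + 1), so t ≡ 3·10 = 30 ≡ 4 (mod 13).
    Then x = 4 + 9·4 = 40, valid modulo lcm(9, 13) = 117: x ≡ 40 (mod 117).
  Combine with x ≡ 7 (mod 8): since gcd(117, 8) = 1, we get a unique residue mod 936.
    Write x = 40 + 117·t and substitute into x ≡ 7 (mod 8): 117·t ≡ 7 − 40 = -33 (mod 8).
    Reduce coefficients mod 8: 5·t ≡ 7 (mod 8).
    The inverse of 5 mod 8 is 5 (since 5·5 = 25 = 3·8 + 1), so t ≡ 5·7 = 35 ≡ 3 (mod 8).
    Then x = 40 + 117·3 = 391, valid modulo lcm(117, 8) = 936: x ≡ 391 (mod 936).
Verify: 391 mod 9 = 4 ✓, 391 mod 13 = 1 ✓, 391 mod 8 = 7 ✓.

x ≡ 391 (mod 936).


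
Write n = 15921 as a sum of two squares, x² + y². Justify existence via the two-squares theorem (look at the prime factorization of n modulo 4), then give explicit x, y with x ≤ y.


Step 1: Factor n = 15921 = 3^2 · 29 · 61.
Step 2: Check the mod-4 condition on each prime factor: 3 ≡ 3 (mod 4), exponent 2 (must be even); 29 ≡ 1 (mod 4), exponent 1; 61 ≡ 1 (mod 4), exponent 1.
All primes ≡ 3 (mod 4) appear to even exponent (or don't appear), so by the two-squares theorem n IS expressible as a sum of two squares.
Step 3: Build a representation. Group n = k² · m with k = 3 and m = 29 · 61 = 1769 (a product of primes ≡ 1 (mod 4)); a representation of m scales to one of n via (k·x)² + (k·y)² = k²(x² + y²). Each prime p ≡ 1 (mod 4) is itself a sum of two squares; find a² by testing p − a² for a perfect square:
  29: 29 − 1² = 28, 29 − 2² = 25 = 5² ⇒ 29 = 2² + 5².
  61: 61 − 1² = 60, 61 − 2² = 57, 61 − 3² = 52, 61 − 4² = 45, 61 − 5² = 36 = 6² ⇒ 61 = 5² + 6².
  Combine using the Brahmagupta–Fibonacci identity (a² + b²)(c² + d²) = (ac − bd)² + (ad + bc)² = (ac + bd)² + (ad − bc)²:
  29 · 61 = 1769: from (2² + 5²)(5² + 6²), take (2·5 − 5·6, 2·6 + 5·5) = (10 − 30, 12 + 25) = (-20, 37); dropping signs (only squares matter) gives (20, 37); check 20² + 37² = 400 + 1369 = 1769 ✓.
  Scale by k = 3: (3·20, 3·37) = (60, 111).
Step 4: Order so x ≤ y and verify: 60² + 111² = 3600 + 12321 = 15921 = n. ✓

n = 15921 = 60² + 111² (one valid representation with x ≤ y).


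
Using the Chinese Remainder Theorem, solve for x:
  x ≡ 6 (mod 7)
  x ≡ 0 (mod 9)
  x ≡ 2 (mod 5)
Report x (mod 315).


Moduli 7, 9, 5 are pairwise coprime; by CRT there is a unique solution modulo M = 7 · 9 · 5 = 315.
Solve pairwise, accumulating the modulus:
  Start with x ≡ 6 (mod 7).
  Combine with x ≡ 0 (mod 9): since gcd(7, 9) = 1, we get a unique residue mod 63.
    Write x = 6 + 7·t and substitute into x ≡ 0 (mod 9): 7·t ≡ 0 − 6 = -6 (mod 9).
    Reduce coefficients mod 9: 7·t ≡ 3 (mod 9).
    The inverse of 7 mod 9 is 4 (since 7·4 = 28 = 3·9 + 1), so t ≡ 4·3 = 12 ≡ 3 (mod 9).
    Then x = 6 + 7·3 = 27, valid modulo lcm(7, 9) = 63: x ≡ 27 (mod 63).
  Combine with x ≡ 2 (mod 5): since gcd(63, 5) = 1, we get a unique residue mod 315.
    Write x = 27 + 63·t and substitute into x ≡ 2 (mod 5): 63·t ≡ 2 − 27 = -25 (mod 5).
    Reduce coefficients mod 5: 3·t ≡ 0 (mod 5).
    The inverse of 3 mod 5 is 2 (since 3·2 = 6 = 1·5 + 1), so t ≡ 2·0 = 0 ≡ 0 (mod 5).
    Then x = 27 + 63·0 = 27, valid modulo lcm(63, 5) = 315: x ≡ 27 (mod 315).
Verify: 27 mod 7 = 6 ✓, 27 mod 9 = 0 ✓, 27 mod 5 = 2 ✓.

x ≡ 27 (mod 315).


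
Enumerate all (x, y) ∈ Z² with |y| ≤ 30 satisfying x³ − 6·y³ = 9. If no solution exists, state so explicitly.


The equation is x³ - 6y³ = 9. For fixed y, x³ = 6·y³ + 9, so a solution requires the RHS to be a perfect cube.
Strategy: iterate y from -30 to 30, compute RHS = 6·y³ + 9, and check whether it is a (positive or negative) perfect cube.
Check small values of y:
  y = 0: RHS = 9 is not a perfect cube.
  y = 1: RHS = 15 is not a perfect cube.
  y = -1: RHS = 3 is not a perfect cube.
  y = 2: RHS = 57 is not a perfect cube.
  y = -2: RHS = -39 is not a perfect cube.
  y = 3: RHS = 171 is not a perfect cube.
  y = -3: RHS = -153 is not a perfect cube.
Continuing the search up to |y| = 30 finds no solutions either.
No (x, y) in the scanned range satisfies the equation.

No integer solutions with |y| ≤ 30.
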